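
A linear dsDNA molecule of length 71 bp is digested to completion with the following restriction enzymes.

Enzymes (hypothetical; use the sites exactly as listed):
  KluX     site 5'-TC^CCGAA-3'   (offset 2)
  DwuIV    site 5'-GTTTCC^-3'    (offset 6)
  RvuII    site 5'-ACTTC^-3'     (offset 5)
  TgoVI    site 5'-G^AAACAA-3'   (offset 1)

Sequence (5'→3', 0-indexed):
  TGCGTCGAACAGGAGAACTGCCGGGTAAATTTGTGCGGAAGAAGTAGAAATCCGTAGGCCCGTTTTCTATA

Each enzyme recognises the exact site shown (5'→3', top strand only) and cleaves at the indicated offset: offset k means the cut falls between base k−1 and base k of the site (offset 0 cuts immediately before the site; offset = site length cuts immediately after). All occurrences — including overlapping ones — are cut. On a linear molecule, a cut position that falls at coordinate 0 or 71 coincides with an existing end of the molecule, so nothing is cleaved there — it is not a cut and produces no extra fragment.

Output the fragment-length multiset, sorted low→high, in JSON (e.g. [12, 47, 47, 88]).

Scan for sites:
  KluX (TCCCGAA, off=2): no sites
  DwuIV (GTTTCC, off=6): no sites
  RvuII (ACTTC, off=5): no sites
  TgoVI (GAAACAA, off=1): no sites

All cut coordinates (distinct, sorted): ∅

Fragments:
  no cuts → one linear fragment of 71 bp

[71]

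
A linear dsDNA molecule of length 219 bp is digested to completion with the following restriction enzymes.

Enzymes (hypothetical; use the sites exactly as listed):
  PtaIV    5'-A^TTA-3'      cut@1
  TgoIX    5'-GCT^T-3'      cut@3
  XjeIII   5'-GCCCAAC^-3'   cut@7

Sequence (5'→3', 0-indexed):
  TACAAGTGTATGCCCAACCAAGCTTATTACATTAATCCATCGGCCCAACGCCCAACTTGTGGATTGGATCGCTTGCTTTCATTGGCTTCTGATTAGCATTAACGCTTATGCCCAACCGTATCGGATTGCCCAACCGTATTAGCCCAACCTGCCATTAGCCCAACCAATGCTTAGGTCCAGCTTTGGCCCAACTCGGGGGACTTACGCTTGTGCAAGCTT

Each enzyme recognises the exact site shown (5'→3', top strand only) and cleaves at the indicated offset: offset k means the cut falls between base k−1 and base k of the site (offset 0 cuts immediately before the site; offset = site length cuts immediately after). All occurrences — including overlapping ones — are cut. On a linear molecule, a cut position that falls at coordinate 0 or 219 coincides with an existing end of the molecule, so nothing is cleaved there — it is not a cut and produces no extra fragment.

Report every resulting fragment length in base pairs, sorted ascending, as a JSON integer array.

Per-enzyme occurrences:
  PtaIV (ATTA, off=1): starts [25, 30, 91, 97, 137, 153] → cuts [26, 31, 92, 98, 138, 154]
  TgoIX (GCTT, off=3): starts [21, 70, 74, 84, 103, 168, 179, 205, 215] → cuts [24, 73, 77, 87, 106, 171, 182, 208, 218]
  XjeIII (GCCCAAC, off=7): starts [11, 42, 49, 109, 127, 141, 157, 185] → cuts [18, 49, 56, 116, 134, 148, 164, 192]

Pooled cuts: [18, 24, 26, 31, 49, 56, 73, 77, 87, 92, 98, 106, 116, 134, 138, 148, 154, 164, 171, 182, 192, 208, 218]

Fragments:
  [0,18): 18 bp
  [18,24): 6 bp
  [24,26): 2 bp
  [26,31): 5 bp
  [31,49): 18 bp
  [49,56): 7 bp
  [56,73): 17 bp
  [73,77): 4 bp
  [77,87): 10 bp
  [87,92): 5 bp
  [92,98): 6 bp
  [98,106): 8 bp
  [106,116): 10 bp
  [116,134): 18 bp
  [134,138): 4 bp
  [138,148): 10 bp
  [148,154): 6 bp
  [154,164): 10 bp
  [164,171): 7 bp
  [171,182): 11 bp
  [182,192): 10 bp
  [192,208): 16 bp
  [208,218): 10 bp
  [218,219): 1 bp

[1,2,4,4,5,5,6,6,6,7,7,8,10,10,10,10,10,10,11,16,17,18,18,18]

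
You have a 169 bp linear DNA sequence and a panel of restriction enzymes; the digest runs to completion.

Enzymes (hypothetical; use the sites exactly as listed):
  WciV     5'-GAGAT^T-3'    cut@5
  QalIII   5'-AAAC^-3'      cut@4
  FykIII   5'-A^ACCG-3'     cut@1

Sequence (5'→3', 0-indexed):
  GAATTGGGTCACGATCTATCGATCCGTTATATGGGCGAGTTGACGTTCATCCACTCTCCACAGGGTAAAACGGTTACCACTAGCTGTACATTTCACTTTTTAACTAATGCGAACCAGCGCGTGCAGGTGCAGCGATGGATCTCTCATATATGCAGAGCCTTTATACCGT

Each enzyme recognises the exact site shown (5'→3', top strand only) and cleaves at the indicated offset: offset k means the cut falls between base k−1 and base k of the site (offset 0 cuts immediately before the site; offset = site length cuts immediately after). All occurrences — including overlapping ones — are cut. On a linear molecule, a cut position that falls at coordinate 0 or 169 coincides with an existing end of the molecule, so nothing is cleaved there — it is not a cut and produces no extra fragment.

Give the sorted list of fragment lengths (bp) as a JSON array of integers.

Per-enzyme occurrences:
  WciV (GAGATT, off=5): no sites
  QalIII (AAAC, off=4): starts [67] → cuts [71]
  FykIII (AACCG, off=1): no sites

Pooled cuts: [71]

Fragments:
  [0,71): 71 bp
  [71,169): 98 bp

[71,98]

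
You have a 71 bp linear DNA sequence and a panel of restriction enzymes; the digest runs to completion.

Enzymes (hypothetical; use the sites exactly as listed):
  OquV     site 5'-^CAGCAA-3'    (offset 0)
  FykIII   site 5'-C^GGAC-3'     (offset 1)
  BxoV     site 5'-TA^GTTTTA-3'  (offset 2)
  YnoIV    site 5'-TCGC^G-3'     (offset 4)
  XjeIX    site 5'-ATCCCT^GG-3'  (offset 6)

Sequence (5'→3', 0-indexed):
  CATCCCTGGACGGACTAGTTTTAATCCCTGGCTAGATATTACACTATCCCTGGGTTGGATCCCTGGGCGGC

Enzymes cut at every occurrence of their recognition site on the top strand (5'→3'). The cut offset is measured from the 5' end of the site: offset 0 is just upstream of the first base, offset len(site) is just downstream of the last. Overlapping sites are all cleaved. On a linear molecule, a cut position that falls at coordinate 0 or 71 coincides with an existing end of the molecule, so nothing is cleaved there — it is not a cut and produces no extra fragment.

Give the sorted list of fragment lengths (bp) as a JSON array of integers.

Scan for sites:
  OquV (CAGCAA, off=0): no sites
  FykIII CGGAC/1: at [10] ⇒ [11]
  BxoV TAGTTTTA/2: at [15] ⇒ [17]
  YnoIV (TCGCG, off=4): no sites
  XjeIX ATCCCTGG/6: at [1, 23, 45, 58] ⇒ [7, 29, 51, 64]

Pooled cuts: [7, 11, 17, 29, 51, 64]

Fragments:
  [0,7): 7 bp
  [7,11): 4 bp
  [11,17): 6 bp
  [17,29): 12 bp
  [29,51): 22 bp
  [51,64): 13 bp
  [64,71): 7 bp

[4,6,7,7,12,13,22]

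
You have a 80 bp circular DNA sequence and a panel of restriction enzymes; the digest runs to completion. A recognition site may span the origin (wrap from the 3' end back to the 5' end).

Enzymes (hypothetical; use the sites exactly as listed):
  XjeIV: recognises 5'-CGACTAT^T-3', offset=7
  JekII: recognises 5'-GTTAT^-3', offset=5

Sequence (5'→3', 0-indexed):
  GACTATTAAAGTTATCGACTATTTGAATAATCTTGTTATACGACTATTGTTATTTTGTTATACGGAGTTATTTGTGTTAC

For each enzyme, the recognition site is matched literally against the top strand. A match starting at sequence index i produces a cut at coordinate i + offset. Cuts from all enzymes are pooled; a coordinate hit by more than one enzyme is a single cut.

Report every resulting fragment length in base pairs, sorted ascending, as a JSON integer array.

Site scan:
  XjeIV CGACTATT/7: at [15, 40, 79] ⇒ [6, 22, 47]
  JekII GTTAT/5: at [10, 34, 48, 56, 66] ⇒ [15, 39, 53, 61, 71]

Pooled cuts: [6, 15, 22, 39, 47, 53, 61, 71]

Fragment lengths:
  6→15: 9 bp
  15→22: 7 bp
  22→39: 17 bp
  39→47: 8 bp
  47→53: 6 bp
  53→61: 8 bp
  61→71: 10 bp
  71→6 (wrap): 80-71+6 = 15 bp

[6,7,8,8,9,10,15,17]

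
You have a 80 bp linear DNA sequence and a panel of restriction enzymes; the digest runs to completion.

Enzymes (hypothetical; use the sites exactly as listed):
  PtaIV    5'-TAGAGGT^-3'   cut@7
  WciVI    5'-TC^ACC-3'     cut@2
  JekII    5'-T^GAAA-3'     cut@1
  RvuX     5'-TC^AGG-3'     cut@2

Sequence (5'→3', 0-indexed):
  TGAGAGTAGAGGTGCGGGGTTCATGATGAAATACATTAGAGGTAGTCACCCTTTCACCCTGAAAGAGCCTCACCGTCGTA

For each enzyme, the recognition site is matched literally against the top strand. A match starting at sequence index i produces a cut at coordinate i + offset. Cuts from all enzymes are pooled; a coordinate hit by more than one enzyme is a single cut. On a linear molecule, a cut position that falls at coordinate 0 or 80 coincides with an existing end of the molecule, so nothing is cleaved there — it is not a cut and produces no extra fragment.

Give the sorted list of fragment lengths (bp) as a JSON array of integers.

[4,5,8,9,11,13,14,16]

Site scan:
  PtaIV (TAGAGGT, off=7): starts [6, 36] → cuts [13, 43]
  WciVI (TCACC, off=2): starts [45, 53, 69] → cuts [47, 55, 71]
  JekII (TGAAA, off=1): starts [26, 59] → cuts [27, 60]
  RvuX (TCAGG, off=2): no sites

Pooled cuts: [13, 27, 43, 47, 55, 60, 71]

Fragment lengths:
  [0,13): 13 bp
  [13,27): 14 bp
  [27,43): 16 bp
  [43,47): 4 bp
  [47,55): 8 bp
  [55,60): 5 bp
  [60,71): 11 bp
  [71,80): 9 bp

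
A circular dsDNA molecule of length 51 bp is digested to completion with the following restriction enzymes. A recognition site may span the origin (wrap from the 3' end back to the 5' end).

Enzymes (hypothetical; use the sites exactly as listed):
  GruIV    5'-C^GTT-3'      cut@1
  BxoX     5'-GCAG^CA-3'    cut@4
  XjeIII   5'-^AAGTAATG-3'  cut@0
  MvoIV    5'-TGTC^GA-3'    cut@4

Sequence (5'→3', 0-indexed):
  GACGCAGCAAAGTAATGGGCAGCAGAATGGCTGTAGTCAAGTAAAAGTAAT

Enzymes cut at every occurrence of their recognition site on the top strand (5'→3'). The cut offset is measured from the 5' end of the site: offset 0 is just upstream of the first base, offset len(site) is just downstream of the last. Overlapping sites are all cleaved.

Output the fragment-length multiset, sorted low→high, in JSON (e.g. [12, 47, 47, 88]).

[2,13,14,22]

Per-enzyme occurrences:
  GruIV (CGTT, off=1): no sites
  BxoX (GCAGCA, off=4): starts [3, 18] → cuts [7, 22]
  XjeIII (AAGTAATG, off=0): starts [9, 44] → cuts [9, 44]
  MvoIV (TGTCGA, off=4): no sites

All cut coordinates (distinct, sorted): [7, 9, 22, 44]

Fragment lengths:
  7→9: 2 bp
  9→22: 13 bp
  22→44: 22 bp
  44→7 (wrap): 51-44+7 = 14 bp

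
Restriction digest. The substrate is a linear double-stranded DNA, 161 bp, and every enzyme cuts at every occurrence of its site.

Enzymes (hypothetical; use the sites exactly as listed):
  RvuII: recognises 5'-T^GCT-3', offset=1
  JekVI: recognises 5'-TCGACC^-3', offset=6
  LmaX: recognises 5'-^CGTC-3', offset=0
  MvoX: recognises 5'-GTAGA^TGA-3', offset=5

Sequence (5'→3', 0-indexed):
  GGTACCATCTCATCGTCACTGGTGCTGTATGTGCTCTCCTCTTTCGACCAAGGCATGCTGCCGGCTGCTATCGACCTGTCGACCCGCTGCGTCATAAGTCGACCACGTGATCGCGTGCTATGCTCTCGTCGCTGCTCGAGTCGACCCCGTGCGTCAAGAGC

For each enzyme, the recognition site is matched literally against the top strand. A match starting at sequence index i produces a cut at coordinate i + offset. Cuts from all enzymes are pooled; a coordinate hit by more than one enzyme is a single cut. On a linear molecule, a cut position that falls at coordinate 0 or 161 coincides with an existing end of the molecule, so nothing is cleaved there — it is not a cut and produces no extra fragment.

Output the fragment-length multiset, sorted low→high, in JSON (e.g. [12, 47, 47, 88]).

[5,5,5,5,7,7,8,9,10,10,10,10,12,13,13,15,17]

Per-enzyme occurrences:
  RvuII (TGCT, off=1): starts [22, 31, 55, 65, 115, 120, 132] → cuts [23, 32, 56, 66, 116, 121, 133]
  JekVI (TCGACC, off=6): starts [43, 70, 78, 98, 140] → cuts [49, 76, 84, 104, 146]
  LmaX (CGTC, off=0): starts [13, 89, 126, 151] → cuts [13, 89, 126, 151]
  MvoX (GTAGATGA, off=5): no sites

All cut coordinates (distinct, sorted): [13, 23, 32, 49, 56, 66, 76, 84, 89, 104, 116, 121, 126, 133, 146, 151]

Fragment lengths:
  [0,13): 13 bp
  [13,23): 10 bp
  [23,32): 9 bp
  [32,49): 17 bp
  [49,56): 7 bp
  [56,66): 10 bp
  [66,76): 10 bp
  [76,84): 8 bp
  [84,89): 5 bp
  [89,104): 15 bp
  [104,116): 12 bp
  [116,121): 5 bp
  [121,126): 5 bp
  [126,133): 7 bp
  [133,146): 13 bp
  [146,151): 5 bp
  [151,161): 10 bp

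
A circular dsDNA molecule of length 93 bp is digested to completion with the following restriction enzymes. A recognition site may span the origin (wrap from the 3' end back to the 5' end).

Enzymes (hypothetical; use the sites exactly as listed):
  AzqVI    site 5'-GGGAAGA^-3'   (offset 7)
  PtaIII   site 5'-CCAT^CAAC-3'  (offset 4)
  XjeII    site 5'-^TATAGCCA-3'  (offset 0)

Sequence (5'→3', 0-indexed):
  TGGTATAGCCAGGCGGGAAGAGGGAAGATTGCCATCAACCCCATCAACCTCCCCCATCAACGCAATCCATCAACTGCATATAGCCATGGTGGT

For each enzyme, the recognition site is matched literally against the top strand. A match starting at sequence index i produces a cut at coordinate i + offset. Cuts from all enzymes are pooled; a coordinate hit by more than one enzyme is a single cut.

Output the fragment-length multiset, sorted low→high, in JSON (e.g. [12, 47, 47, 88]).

Per-enzyme occurrences:
  AzqVI GGGAAGA/7: at [14, 21] ⇒ [21, 28]
  PtaIII CCATCAAC/4: at [31, 40, 53, 66] ⇒ [35, 44, 57, 70]
  XjeII TATAGCCA/0: at [3, 78] ⇒ [3, 78]

All cut coordinates (distinct, sorted): [3, 21, 28, 35, 44, 57, 70, 78]

Fragment lengths:
  3→21: 18 bp
  21→28: 7 bp
  28→35: 7 bp
  35→44: 9 bp
  44→57: 13 bp
  57→70: 13 bp
  70→78: 8 bp
  78→3 (wrap): 93-78+3 = 18 bp

[7,7,8,9,13,13,18,18]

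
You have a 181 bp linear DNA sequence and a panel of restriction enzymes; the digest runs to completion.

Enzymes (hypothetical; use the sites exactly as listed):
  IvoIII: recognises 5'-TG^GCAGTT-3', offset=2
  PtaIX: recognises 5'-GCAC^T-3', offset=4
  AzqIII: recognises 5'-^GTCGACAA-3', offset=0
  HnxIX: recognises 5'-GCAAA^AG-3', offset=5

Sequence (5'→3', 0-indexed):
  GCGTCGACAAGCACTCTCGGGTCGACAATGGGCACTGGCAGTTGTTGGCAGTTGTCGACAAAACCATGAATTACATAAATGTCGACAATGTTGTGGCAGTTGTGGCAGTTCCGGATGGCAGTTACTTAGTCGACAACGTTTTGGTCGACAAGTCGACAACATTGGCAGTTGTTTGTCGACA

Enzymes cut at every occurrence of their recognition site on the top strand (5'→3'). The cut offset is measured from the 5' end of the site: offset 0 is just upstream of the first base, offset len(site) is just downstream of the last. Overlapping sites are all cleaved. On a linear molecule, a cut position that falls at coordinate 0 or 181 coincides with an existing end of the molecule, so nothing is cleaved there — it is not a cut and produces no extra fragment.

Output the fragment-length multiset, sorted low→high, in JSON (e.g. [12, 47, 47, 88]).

Site scan:
  IvoIII (TGGCAGTT, off=2): starts [35, 45, 93, 102, 115, 162] → cuts [37, 47, 95, 104, 117, 164]
  PtaIX (GCACT, off=4): starts [10, 31] → cuts [14, 35]
  AzqIII (GTCGACAA, off=0): starts [2, 20, 53, 80, 128, 143, 151] → cuts [2, 20, 53, 80, 128, 143, 151]
  HnxIX (GCAAAAG, off=5): no sites

Pooled cuts: [2, 14, 20, 35, 37, 47, 53, 80, 95, 104, 117, 128, 143, 151, 164]

Fragment lengths:
  [0,2): 2 bp
  [2,14): 12 bp
  [14,20): 6 bp
  [20,35): 15 bp
  [35,37): 2 bp
  [37,47): 10 bp
  [47,53): 6 bp
  [53,80): 27 bp
  [80,95): 15 bp
  [95,104): 9 bp
  [104,117): 13 bp
  [117,128): 11 bp
  [128,143): 15 bp
  [143,151): 8 bp
  [151,164): 13 bp
  [164,181): 17 bp

[2,2,6,6,8,9,10,11,12,13,13,15,15,15,17,27]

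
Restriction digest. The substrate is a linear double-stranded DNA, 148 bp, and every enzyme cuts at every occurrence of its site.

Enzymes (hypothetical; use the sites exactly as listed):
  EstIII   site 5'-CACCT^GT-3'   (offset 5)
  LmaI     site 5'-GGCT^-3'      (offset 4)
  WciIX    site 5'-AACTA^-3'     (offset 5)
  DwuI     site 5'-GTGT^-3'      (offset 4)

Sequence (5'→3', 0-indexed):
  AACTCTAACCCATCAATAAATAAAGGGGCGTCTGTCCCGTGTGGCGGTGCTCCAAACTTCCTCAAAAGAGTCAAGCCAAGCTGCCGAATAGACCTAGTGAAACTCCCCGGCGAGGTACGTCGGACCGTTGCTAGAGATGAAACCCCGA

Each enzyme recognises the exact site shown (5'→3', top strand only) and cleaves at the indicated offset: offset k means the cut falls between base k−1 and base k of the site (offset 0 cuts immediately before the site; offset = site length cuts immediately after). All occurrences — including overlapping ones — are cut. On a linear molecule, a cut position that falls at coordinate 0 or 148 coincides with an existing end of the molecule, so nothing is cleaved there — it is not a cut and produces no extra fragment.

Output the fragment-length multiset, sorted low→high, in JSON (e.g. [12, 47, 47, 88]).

Scan for sites:
  EstIII (CACCTGT, off=5): no sites
  LmaI (GGCT, off=4): no sites
  WciIX (AACTA, off=5): no sites
  DwuI GTGT/4: at [38] ⇒ [42]

Pooled cuts: [42]

Fragment lengths:
  [0,42): 42 bp
  [42,148): 106 bp

[42,106]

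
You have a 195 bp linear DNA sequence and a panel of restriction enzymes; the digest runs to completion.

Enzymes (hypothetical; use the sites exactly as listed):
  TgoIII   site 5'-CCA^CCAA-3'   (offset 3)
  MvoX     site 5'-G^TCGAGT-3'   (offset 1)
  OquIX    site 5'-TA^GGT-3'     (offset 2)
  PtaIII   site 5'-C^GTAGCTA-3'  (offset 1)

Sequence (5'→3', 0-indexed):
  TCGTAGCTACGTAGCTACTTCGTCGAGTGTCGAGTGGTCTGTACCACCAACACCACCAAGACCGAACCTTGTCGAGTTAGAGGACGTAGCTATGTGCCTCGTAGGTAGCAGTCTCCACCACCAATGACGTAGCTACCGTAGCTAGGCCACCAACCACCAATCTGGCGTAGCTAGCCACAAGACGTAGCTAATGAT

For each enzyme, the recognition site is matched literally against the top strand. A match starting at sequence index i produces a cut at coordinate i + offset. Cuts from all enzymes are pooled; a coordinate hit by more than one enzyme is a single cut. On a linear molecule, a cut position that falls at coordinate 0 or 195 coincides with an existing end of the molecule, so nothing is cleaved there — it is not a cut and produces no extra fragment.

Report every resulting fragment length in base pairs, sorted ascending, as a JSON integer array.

Per-enzyme occurrences:
  TgoIII (CCACCAA, off=3): starts [43, 52, 117, 146, 153] → cuts [46, 55, 120, 149, 156]
  MvoX (GTCGAGT, off=1): starts [21, 28, 70] → cuts [22, 29, 71]
  OquIX (TAGGT, off=2): starts [101] → cuts [103]
  PtaIII (CGTAGCTA, off=1): starts [1, 9, 84, 127, 136, 165, 182] → cuts [2, 10, 85, 128, 137, 166, 183]

All cut coordinates (distinct, sorted): [2, 10, 22, 29, 46, 55, 71, 85, 103, 120, 128, 137, 149, 156, 166, 183]

Fragments:
  [0,2): 2 bp
  [2,10): 8 bp
  [10,22): 12 bp
  [22,29): 7 bp
  [29,46): 17 bp
  [46,55): 9 bp
  [55,71): 16 bp
  [71,85): 14 bp
  [85,103): 18 bp
  [103,120): 17 bp
  [120,128): 8 bp
  [128,137): 9 bp
  [137,149): 12 bp
  [149,156): 7 bp
  [156,166): 10 bp
  [166,183): 17 bp
  [183,195): 12 bp

[2,7,7,8,8,9,9,10,12,12,12,14,16,17,17,17,18]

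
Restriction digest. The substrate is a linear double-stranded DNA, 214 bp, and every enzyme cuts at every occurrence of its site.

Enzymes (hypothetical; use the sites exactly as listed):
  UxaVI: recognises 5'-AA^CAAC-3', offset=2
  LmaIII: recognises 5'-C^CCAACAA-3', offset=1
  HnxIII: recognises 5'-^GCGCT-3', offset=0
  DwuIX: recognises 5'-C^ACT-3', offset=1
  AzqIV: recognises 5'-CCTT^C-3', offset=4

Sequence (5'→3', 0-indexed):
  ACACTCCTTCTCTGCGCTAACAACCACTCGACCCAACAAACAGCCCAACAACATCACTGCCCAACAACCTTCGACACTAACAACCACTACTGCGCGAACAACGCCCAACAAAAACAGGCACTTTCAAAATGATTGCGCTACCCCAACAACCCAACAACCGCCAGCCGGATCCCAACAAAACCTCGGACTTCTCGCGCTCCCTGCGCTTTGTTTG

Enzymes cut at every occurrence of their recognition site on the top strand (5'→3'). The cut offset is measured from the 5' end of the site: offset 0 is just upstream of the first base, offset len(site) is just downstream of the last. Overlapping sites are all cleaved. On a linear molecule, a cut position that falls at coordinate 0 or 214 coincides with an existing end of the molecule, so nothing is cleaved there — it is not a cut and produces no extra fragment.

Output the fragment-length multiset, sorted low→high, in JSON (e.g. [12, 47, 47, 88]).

[2,4,4,4,4,4,4,4,5,5,5,5,6,7,7,7,7,7,8,9,12,12,13,15,15,17,22]

Site scan:
  UxaVI (AACAAC, off=2): starts [18, 46, 62, 78, 96, 144, 152] → cuts [20, 48, 64, 80, 98, 146, 154]
  LmaIII (CCCAACAA, off=1): starts [31, 43, 59, 103, 141, 149, 170] → cuts [32, 44, 60, 104, 142, 150, 171]
  HnxIII (GCGCT, off=0): starts [13, 134, 193, 202] → cuts [13, 134, 193, 202]
  DwuIX (CACT, off=1): starts [1, 24, 54, 74, 84, 118] → cuts [2, 25, 55, 75, 85, 119]
  AzqIV (CCTTC, off=4): starts [5, 67] → cuts [9, 71]

Pooled cuts: [2, 9, 13, 20, 25, 32, 44, 48, 55, 60, 64, 71, 75, 80, 85, 98, 104, 119, 134, 142, 146, 150, 154, 171, 193, 202]

Fragments:
  [0,2): 2 bp
  [2,9): 7 bp
  [9,13): 4 bp
  [13,20): 7 bp
  [20,25): 5 bp
  [25,32): 7 bp
  [32,44): 12 bp
  [44,48): 4 bp
  [48,55): 7 bp
  [55,60): 5 bp
  [60,64): 4 bp
  [64,71): 7 bp
  [71,75): 4 bp
  [75,80): 5 bp
  [80,85): 5 bp
  [85,98): 13 bp
  [98,104): 6 bp
  [104,119): 15 bp
  [119,134): 15 bp
  [134,142): 8 bp
  [142,146): 4 bp
  [146,150): 4 bp
  [150,154): 4 bp
  [154,171): 17 bp
  [171,193): 22 bp
  [193,202): 9 bp
  [202,214): 12 bp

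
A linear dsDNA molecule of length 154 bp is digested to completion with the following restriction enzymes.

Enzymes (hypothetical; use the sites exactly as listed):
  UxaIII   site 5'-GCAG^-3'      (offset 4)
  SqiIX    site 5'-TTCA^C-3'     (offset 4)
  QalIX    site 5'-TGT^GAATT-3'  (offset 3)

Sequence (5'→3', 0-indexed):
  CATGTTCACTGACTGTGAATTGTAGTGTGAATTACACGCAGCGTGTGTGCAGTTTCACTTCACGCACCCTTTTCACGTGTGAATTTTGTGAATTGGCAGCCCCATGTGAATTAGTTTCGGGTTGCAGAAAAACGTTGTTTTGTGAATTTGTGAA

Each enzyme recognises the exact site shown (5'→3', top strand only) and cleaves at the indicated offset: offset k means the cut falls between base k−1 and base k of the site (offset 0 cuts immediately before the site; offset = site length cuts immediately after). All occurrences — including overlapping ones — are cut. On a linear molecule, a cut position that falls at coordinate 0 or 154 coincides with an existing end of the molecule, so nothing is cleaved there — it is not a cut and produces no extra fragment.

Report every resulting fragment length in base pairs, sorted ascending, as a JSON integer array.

[5,5,5,8,8,8,9,10,11,11,12,13,13,16,20]

Per-enzyme occurrences:
  UxaIII (GCAG, off=4): starts [37, 48, 95, 123] → cuts [41, 52, 99, 127]
  SqiIX (TTCAC, off=4): starts [4, 53, 58, 71] → cuts [8, 57, 62, 75]
  QalIX (TGTGAATT, off=3): starts [13, 25, 77, 86, 104, 140] → cuts [16, 28, 80, 89, 107, 143]

All cut coordinates (distinct, sorted): [8, 16, 28, 41, 52, 57, 62, 75, 80, 89, 99, 107, 127, 143]

Fragments:
  [0,8): 8 bp
  [8,16): 8 bp
  [16,28): 12 bp
  [28,41): 13 bp
  [41,52): 11 bp
  [52,57): 5 bp
  [57,62): 5 bp
  [62,75): 13 bp
  [75,80): 5 bp
  [80,89): 9 bp
  [89,99): 10 bp
  [99,107): 8 bp
  [107,127): 20 bp
  [127,143): 16 bp
  [143,154): 11 bp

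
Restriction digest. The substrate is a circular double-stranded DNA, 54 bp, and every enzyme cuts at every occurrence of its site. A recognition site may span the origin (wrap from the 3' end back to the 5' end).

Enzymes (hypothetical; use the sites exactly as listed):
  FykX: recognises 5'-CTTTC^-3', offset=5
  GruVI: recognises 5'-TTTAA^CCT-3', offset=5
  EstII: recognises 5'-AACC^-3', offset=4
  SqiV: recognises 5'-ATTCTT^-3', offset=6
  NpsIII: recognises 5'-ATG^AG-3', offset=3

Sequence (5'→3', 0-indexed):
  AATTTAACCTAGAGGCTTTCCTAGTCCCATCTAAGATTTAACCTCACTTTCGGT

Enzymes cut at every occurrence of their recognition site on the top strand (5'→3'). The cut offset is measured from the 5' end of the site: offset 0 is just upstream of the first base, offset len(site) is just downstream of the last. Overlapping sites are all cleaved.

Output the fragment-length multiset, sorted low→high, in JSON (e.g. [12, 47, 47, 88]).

Site scan:
  FykX (CTTTC, off=5): starts [15, 46] → cuts [20, 51]
  GruVI (TTTAACCT, off=5): starts [2, 36] → cuts [7, 41]
  EstII (AACC, off=4): starts [5, 39] → cuts [9, 43]
  SqiV (ATTCTT, off=6): no sites
  NpsIII (ATGAG, off=3): no sites

Pooled cuts: [7, 9, 20, 41, 43, 51]

Fragment lengths:
  7→9: 2 bp
  9→20: 11 bp
  20→41: 21 bp
  41→43: 2 bp
  43→51: 8 bp
  51→7 (wrap): 54-51+7 = 10 bp

[2,2,8,10,11,21]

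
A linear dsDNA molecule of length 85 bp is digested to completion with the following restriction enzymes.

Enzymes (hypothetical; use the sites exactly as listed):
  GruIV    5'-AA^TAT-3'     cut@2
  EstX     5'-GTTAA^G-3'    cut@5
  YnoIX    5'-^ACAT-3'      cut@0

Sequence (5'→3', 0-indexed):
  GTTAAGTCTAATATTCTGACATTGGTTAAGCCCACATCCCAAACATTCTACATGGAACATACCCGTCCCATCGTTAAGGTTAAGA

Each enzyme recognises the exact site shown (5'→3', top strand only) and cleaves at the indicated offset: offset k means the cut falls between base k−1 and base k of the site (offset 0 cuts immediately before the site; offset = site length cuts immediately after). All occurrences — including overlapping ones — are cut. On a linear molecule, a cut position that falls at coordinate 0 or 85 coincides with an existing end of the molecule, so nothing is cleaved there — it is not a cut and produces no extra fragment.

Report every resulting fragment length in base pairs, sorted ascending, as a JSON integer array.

[2,4,5,6,6,7,7,7,9,11,21]

Scan for sites:
  GruIV (AATAT, off=2): starts [9] → cuts [11]
  EstX (GTTAAG, off=5): starts [0, 24, 72, 78] → cuts [5, 29, 77, 83]
  YnoIX (ACAT, off=0): starts [18, 33, 42, 49, 56] → cuts [18, 33, 42, 49, 56]

All cut coordinates (distinct, sorted): [5, 11, 18, 29, 33, 42, 49, 56, 77, 83]

Fragments:
  [0,5): 5 bp
  [5,11): 6 bp
  [11,18): 7 bp
  [18,29): 11 bp
  [29,33): 4 bp
  [33,42): 9 bp
  [42,49): 7 bp
  [49,56): 7 bp
  [56,77): 21 bp
  [77,83): 6 bp
  [83,85): 2 bp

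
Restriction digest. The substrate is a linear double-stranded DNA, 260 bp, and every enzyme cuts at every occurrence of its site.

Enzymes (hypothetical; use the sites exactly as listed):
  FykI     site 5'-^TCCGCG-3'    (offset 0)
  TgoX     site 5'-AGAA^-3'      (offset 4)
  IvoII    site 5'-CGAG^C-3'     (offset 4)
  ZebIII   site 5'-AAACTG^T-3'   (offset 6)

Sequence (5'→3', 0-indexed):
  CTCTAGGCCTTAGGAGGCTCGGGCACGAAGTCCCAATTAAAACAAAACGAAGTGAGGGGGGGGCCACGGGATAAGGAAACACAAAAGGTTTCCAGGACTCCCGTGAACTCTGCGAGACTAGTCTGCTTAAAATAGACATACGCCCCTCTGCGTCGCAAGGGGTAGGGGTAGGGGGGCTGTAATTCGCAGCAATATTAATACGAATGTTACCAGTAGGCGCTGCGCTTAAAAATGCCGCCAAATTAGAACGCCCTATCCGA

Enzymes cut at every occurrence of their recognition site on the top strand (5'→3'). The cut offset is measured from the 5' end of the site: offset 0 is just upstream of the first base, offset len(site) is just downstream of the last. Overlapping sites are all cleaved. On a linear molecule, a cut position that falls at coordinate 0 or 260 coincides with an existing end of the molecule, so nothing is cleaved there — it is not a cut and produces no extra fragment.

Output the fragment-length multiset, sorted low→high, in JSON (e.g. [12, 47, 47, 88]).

Per-enzyme occurrences:
  FykI (TCCGCG, off=0): no sites
  TgoX (AGAA, off=4): starts [244] → cuts [248]
  IvoII (CGAGC, off=4): no sites
  ZebIII (AAACTGT, off=6): no sites

All cut coordinates (distinct, sorted): [248]

Fragment lengths:
  [0,248): 248 bp
  [248,260): 12 bp

[12,248]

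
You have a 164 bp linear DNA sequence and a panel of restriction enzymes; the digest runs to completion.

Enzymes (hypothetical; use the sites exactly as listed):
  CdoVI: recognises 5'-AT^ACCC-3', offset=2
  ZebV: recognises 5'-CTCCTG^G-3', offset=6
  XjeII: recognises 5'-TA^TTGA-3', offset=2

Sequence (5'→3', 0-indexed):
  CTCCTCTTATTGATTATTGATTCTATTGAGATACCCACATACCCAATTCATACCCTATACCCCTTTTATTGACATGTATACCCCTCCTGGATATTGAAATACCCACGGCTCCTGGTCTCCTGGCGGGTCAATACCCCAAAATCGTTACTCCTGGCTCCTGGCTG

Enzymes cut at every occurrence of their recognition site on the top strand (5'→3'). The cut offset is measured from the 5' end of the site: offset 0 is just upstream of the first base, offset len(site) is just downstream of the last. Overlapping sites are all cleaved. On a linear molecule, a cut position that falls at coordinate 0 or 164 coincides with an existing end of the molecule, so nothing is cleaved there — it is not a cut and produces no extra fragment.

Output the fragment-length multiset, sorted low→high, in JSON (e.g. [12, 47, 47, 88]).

[4,4,7,7,7,7,7,8,8,9,9,10,10,10,11,11,14,21]

Site scan:
  CdoVI (ATACCC, off=2): starts [30, 38, 49, 56, 77, 98, 130] → cuts [32, 40, 51, 58, 79, 100, 132]
  ZebV (CTCCTGG, off=6): starts [83, 108, 116, 147, 154] → cuts [89, 114, 122, 153, 160]
  XjeII (TATTGA, off=2): starts [7, 14, 23, 66, 91] → cuts [9, 16, 25, 68, 93]

All cut coordinates (distinct, sorted): [9, 16, 25, 32, 40, 51, 58, 68, 79, 89, 93, 100, 114, 122, 132, 153, 160]

Fragment lengths:
  [0,9): 9 bp
  [9,16): 7 bp
  [16,25): 9 bp
  [25,32): 7 bp
  [32,40): 8 bp
  [40,51): 11 bp
  [51,58): 7 bp
  [58,68): 10 bp
  [68,79): 11 bp
  [79,89): 10 bp
  [89,93): 4 bp
  [93,100): 7 bp
  [100,114): 14 bp
  [114,122): 8 bp
  [122,132): 10 bp
  [132,153): 21 bp
  [153,160): 7 bp
  [160,164): 4 bp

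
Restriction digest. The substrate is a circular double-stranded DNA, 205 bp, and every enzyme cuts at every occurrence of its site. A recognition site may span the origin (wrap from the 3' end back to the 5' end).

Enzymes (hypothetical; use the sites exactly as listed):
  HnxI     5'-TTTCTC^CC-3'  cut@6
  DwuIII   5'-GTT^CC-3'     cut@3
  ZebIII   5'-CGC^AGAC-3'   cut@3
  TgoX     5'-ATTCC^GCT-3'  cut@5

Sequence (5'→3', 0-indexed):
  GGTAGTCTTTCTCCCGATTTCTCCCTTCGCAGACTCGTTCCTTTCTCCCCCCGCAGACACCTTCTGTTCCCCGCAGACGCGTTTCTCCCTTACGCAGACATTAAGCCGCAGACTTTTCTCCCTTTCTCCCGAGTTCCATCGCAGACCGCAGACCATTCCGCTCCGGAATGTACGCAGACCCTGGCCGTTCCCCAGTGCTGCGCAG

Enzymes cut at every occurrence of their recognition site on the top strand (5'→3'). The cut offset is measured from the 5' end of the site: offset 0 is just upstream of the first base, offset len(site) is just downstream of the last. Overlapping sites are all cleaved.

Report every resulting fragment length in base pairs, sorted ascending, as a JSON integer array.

[6,7,7,7,7,7,8,8,8,9,10,10,11,13,14,14,14,16,29]

Per-enzyme occurrences:
  HnxI TTTCTCCC/6: at [7, 17, 41, 81, 114, 122] ⇒ [13, 23, 47, 87, 120, 128]
  DwuIII GTTCC/3: at [36, 65, 132, 186] ⇒ [39, 68, 135, 189]
  ZebIII CGCAGAC/3: at [27, 51, 71, 92, 106, 139, 146, 172] ⇒ [30, 54, 74, 95, 109, 142, 149, 175]
  TgoX ATTCCGCT/5: at [154] ⇒ [159]

Pooled cuts: [13, 23, 30, 39, 47, 54, 68, 74, 87, 95, 109, 120, 128, 135, 142, 149, 159, 175, 189]

Fragment lengths:
  13→23: 10 bp
  23→30: 7 bp
  30→39: 9 bp
  39→47: 8 bp
  47→54: 7 bp
  54→68: 14 bp
  68→74: 6 bp
  74→87: 13 bp
  87→95: 8 bp
  95→109: 14 bp
  109→120: 11 bp
  120→128: 8 bp
  128→135: 7 bp
  135→142: 7 bp
  142→149: 7 bp
  149→159: 10 bp
  159→175: 16 bp
  175→189: 14 bp
  189→13 (wrap): 205-189+13 = 29 bp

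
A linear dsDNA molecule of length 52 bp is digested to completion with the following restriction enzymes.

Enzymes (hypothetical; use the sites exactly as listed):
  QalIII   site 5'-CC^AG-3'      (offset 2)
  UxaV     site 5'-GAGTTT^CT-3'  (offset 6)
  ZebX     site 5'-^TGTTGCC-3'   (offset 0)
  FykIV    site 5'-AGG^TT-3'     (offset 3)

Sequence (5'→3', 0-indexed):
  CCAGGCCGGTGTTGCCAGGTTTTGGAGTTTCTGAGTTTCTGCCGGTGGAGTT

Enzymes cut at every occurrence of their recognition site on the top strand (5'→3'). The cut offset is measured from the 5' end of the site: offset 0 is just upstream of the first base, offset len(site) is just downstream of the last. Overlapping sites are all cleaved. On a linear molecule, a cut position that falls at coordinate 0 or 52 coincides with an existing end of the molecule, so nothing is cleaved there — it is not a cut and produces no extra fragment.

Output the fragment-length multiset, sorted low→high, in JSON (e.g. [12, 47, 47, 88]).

Scan for sites:
  QalIII (CCAG, off=2): starts [0, 14] → cuts [2, 16]
  UxaV (GAGTTTCT, off=6): starts [24, 32] → cuts [30, 38]
  ZebX (TGTTGCC, off=0): starts [9] → cuts [9]
  FykIV (AGGTT, off=3): starts [16] → cuts [19]

Pooled cuts: [2, 9, 16, 19, 30, 38]

Fragments:
  [0,2): 2 bp
  [2,9): 7 bp
  [9,16): 7 bp
  [16,19): 3 bp
  [19,30): 11 bp
  [30,38): 8 bp
  [38,52): 14 bp

[2,3,7,7,8,11,14]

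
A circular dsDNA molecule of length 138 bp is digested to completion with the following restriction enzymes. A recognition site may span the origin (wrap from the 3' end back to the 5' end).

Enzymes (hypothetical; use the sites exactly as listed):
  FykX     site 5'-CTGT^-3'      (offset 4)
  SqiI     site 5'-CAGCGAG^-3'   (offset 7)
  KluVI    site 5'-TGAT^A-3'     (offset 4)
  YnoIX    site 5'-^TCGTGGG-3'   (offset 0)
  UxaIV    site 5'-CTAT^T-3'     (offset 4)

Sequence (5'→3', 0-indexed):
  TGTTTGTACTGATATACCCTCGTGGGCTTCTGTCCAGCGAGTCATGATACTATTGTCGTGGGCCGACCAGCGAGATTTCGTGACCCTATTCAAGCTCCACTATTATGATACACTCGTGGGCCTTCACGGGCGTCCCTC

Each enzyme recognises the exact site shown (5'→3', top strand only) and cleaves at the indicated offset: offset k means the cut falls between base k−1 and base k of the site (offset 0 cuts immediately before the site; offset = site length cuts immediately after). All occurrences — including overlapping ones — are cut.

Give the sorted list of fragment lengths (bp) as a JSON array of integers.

[2,4,5,6,6,7,8,10,14,14,15,19,28]

Site scan:
  FykX (CTGT, off=4): starts [29, 137] → cuts [3, 33]
  SqiI (CAGCGAG, off=7): starts [34, 67] → cuts [41, 74]
  KluVI (TGATA, off=4): starts [9, 44, 105] → cuts [13, 48, 109]
  YnoIX (TCGTGGG, off=0): starts [19, 55, 113] → cuts [19, 55, 113]
  UxaIV (CTATT, off=4): starts [49, 85, 99] → cuts [53, 89, 103]

All cut coordinates (distinct, sorted): [3, 13, 19, 33, 41, 48, 53, 55, 74, 89, 103, 109, 113]

Fragment lengths:
  3→13: 10 bp
  13→19: 6 bp
  19→33: 14 bp
  33→41: 8 bp
  41→48: 7 bp
  48→53: 5 bp
  53→55: 2 bp
  55→74: 19 bp
  74→89: 15 bp
  89→103: 14 bp
  103→109: 6 bp
  109→113: 4 bp
  113→3 (wrap): 138-113+3 = 28 bp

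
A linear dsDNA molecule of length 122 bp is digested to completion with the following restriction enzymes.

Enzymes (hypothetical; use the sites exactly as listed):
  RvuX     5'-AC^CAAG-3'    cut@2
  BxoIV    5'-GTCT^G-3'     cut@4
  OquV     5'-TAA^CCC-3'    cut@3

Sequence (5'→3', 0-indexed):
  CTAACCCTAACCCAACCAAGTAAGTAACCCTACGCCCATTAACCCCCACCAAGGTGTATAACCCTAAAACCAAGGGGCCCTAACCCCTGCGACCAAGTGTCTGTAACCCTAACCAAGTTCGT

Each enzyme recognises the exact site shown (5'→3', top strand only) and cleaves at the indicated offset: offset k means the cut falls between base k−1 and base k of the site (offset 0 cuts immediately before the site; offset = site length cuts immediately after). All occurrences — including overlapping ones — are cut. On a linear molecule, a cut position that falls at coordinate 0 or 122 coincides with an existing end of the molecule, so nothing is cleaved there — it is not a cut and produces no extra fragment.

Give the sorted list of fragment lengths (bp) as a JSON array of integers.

Site scan:
  RvuX (ACCAAG, off=2): starts [14, 47, 68, 91, 111] → cuts [16, 49, 70, 93, 113]
  BxoIV (GTCTG, off=4): starts [98] → cuts [102]
  OquV (TAACCC, off=3): starts [1, 7, 24, 39, 58, 80, 103] → cuts [4, 10, 27, 42, 61, 83, 106]

Pooled cuts: [4, 10, 16, 27, 42, 49, 61, 70, 83, 93, 102, 106, 113]

Fragment lengths:
  [0,4): 4 bp
  [4,10): 6 bp
  [10,16): 6 bp
  [16,27): 11 bp
  [27,42): 15 bp
  [42,49): 7 bp
  [49,61): 12 bp
  [61,70): 9 bp
  [70,83): 13 bp
  [83,93): 10 bp
  [93,102): 9 bp
  [102,106): 4 bp
  [106,113): 7 bp
  [113,122): 9 bp

[4,4,6,6,7,7,9,9,9,10,11,12,13,15]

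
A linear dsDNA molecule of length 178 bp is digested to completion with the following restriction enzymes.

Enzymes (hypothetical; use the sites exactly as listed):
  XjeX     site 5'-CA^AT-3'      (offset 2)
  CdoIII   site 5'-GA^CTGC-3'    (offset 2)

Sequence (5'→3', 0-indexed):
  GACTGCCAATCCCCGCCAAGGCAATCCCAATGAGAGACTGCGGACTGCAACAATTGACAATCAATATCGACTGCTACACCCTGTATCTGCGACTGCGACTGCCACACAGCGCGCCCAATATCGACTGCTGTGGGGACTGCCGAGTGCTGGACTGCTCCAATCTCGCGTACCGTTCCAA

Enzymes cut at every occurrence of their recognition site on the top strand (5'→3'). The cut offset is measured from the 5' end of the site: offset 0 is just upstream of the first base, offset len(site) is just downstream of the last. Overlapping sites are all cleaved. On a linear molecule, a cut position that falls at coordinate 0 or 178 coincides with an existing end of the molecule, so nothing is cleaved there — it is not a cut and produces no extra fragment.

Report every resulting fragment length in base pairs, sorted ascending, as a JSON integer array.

Per-enzyme occurrences:
  XjeX (CAAT, off=2): starts [6, 21, 27, 50, 57, 61, 115, 157] → cuts [8, 23, 29, 52, 59, 63, 117, 159]
  CdoIII (GACTGC, off=2): starts [0, 35, 42, 68, 90, 96, 122, 134, 149] → cuts [2, 37, 44, 70, 92, 98, 124, 136, 151]

All cut coordinates (distinct, sorted): [2, 8, 23, 29, 37, 44, 52, 59, 63, 70, 92, 98, 117, 124, 136, 151, 159]

Fragment lengths:
  [0,2): 2 bp
  [2,8): 6 bp
  [8,23): 15 bp
  [23,29): 6 bp
  [29,37): 8 bp
  [37,44): 7 bp
  [44,52): 8 bp
  [52,59): 7 bp
  [59,63): 4 bp
  [63,70): 7 bp
  [70,92): 22 bp
  [92,98): 6 bp
  [98,117): 19 bp
  [117,124): 7 bp
  [124,136): 12 bp
  [136,151): 15 bp
  [151,159): 8 bp
  [159,178): 19 bp

[2,4,6,6,6,7,7,7,7,8,8,8,12,15,15,19,19,22]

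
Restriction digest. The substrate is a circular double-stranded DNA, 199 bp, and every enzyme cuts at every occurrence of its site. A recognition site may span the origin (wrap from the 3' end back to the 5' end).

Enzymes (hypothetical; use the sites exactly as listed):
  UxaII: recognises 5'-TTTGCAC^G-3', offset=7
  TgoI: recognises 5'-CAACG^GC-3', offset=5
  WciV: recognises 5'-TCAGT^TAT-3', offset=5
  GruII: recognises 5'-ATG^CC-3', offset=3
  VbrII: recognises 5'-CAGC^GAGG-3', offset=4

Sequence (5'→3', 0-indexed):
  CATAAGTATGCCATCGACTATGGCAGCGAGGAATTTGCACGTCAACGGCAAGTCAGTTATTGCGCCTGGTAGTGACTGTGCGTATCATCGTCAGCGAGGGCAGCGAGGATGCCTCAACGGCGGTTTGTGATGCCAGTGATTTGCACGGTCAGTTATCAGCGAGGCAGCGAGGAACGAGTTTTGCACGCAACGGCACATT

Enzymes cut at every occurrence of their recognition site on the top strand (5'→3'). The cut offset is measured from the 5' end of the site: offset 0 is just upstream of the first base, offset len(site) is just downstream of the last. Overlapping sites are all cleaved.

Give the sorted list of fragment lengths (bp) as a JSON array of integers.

Scan for sites:
  UxaII TTTGCACG/7: at [33, 139, 179] ⇒ [40, 146, 186]
  TgoI CAACGGC/5: at [42, 114, 187] ⇒ [47, 119, 192]
  WciV TCAGTTAT/5: at [52, 148] ⇒ [57, 153]
  GruII ATGCC/3: at [7, 108, 129] ⇒ [10, 111, 132]
  VbrII CAGCGAGG/4: at [23, 91, 100, 156, 164] ⇒ [27, 95, 104, 160, 168]

All cut coordinates (distinct, sorted): [10, 27, 40, 47, 57, 95, 104, 111, 119, 132, 146, 153, 160, 168, 186, 192]

Fragments:
  10→27: 17 bp
  27→40: 13 bp
  40→47: 7 bp
  47→57: 10 bp
  57→95: 38 bp
  95→104: 9 bp
  104→111: 7 bp
  111→119: 8 bp
  119→132: 13 bp
  132→146: 14 bp
  146→153: 7 bp
  153→160: 7 bp
  160→168: 8 bp
  168→186: 18 bp
  186→192: 6 bp
  192→10 (wrap): 199-192+10 = 17 bp

[6,7,7,7,7,8,8,9,10,13,13,14,17,17,18,38]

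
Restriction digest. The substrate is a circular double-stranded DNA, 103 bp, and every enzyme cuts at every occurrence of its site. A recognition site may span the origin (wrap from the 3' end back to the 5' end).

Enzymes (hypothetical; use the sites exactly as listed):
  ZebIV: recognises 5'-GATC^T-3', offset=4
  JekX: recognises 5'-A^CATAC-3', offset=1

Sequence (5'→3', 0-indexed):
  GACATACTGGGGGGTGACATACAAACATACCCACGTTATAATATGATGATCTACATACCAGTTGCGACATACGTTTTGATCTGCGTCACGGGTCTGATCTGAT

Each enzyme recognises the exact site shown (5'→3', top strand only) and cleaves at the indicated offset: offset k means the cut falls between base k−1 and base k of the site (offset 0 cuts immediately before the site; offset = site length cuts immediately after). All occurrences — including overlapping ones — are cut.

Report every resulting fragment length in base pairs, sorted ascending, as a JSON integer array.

Per-enzyme occurrences:
  ZebIV GATCT/4: at [47, 77, 95] ⇒ [51, 81, 99]
  JekX ACATAC/1: at [1, 16, 24, 52, 66] ⇒ [2, 17, 25, 53, 67]

Pooled cuts: [2, 17, 25, 51, 53, 67, 81, 99]

Fragment lengths:
  2→17: 15 bp
  17→25: 8 bp
  25→51: 26 bp
  51→53: 2 bp
  53→67: 14 bp
  67→81: 14 bp
  81→99: 18 bp
  99→2 (wrap): 103-99+2 = 6 bp

[2,6,8,14,14,15,18,26]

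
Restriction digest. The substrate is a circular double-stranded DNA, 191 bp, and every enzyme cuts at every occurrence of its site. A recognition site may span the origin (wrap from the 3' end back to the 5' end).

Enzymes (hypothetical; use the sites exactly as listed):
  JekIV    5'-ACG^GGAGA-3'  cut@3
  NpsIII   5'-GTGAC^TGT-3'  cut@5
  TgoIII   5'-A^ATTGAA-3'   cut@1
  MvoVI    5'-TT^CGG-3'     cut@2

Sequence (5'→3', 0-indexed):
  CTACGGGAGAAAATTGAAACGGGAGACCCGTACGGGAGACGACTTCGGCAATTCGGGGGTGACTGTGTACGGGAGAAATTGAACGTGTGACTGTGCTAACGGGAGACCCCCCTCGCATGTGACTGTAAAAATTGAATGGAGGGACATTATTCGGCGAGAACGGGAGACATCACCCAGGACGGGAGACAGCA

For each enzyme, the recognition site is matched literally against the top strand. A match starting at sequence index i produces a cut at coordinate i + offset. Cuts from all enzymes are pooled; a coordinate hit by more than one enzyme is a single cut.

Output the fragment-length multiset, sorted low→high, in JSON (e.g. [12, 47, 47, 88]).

[6,7,7,8,8,9,10,10,11,11,13,14,15,19,21,22]

Scan for sites:
  JekIV (ACGGGAGA, off=3): starts [2, 18, 31, 68, 98, 159, 178] → cuts [5, 21, 34, 71, 101, 162, 181]
  NpsIII (GTGACTGT, off=5): starts [58, 86, 118] → cuts [63, 91, 123]
  TgoIII (AATTGAA, off=1): starts [11, 76, 129] → cuts [12, 77, 130]
  MvoVI (TTCGG, off=2): starts [43, 51, 149] → cuts [45, 53, 151]

Pooled cuts: [5, 12, 21, 34, 45, 53, 63, 71, 77, 91, 101, 123, 130, 151, 162, 181]

Fragment lengths:
  5→12: 7 bp
  12→21: 9 bp
  21→34: 13 bp
  34→45: 11 bp
  45→53: 8 bp
  53→63: 10 bp
  63→71: 8 bp
  71→77: 6 bp
  77→91: 14 bp
  91→101: 10 bp
  101→123: 22 bp
  123→130: 7 bp
  130→151: 21 bp
  151→162: 11 bp
  162→181: 19 bp
  181→5 (wrap): 191-181+5 = 15 bp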